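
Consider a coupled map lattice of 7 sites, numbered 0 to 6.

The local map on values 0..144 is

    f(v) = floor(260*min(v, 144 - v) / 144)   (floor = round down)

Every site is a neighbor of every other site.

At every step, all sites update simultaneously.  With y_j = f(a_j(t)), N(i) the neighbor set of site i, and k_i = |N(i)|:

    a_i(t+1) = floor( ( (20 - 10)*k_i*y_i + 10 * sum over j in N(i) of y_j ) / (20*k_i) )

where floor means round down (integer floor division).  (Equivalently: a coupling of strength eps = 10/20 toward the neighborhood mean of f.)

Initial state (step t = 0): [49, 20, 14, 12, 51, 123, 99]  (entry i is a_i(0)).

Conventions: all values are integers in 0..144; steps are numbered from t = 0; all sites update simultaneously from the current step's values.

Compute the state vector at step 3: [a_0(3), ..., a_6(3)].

Simulating step by step:
t=0: [49, 20, 14, 12, 51, 123, 99]
t=1: [68, 46, 42, 40, 70, 47, 65]
t=2: [107, 91, 87, 86, 109, 91, 105]
t=3: [77, 89, 92, 92, 75, 89, 78]

Answer: [77, 89, 92, 92, 75, 89, 78]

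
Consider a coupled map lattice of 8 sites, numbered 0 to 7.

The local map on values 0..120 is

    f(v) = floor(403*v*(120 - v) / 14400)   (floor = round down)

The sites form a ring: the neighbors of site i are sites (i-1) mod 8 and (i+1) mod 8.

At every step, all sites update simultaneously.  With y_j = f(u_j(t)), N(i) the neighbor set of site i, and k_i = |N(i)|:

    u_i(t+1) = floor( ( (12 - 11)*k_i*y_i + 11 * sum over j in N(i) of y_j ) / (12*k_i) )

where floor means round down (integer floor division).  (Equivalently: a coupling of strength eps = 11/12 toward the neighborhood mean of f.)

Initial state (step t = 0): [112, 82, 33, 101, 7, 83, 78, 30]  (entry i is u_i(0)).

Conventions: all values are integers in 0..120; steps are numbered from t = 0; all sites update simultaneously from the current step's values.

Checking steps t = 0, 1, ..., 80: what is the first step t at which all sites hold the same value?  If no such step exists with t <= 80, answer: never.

Simulating step by step:
t=0: [112, 82, 33, 101, 7, 83, 78, 30]  (not all equal)
t=1: [76, 55, 70, 51, 65, 58, 80, 59]  (not all equal)
t=2: [99, 95, 98, 98, 99, 94, 99, 91]  (not all equal)
t=3: [68, 59, 62, 59, 63, 58, 69, 59]  (not all equal)
t=4: [99, 99, 100, 100, 100, 99, 99, 98]  (not all equal)
t=5: [58, 56, 56, 55, 56, 56, 58, 58]  (not all equal)
t=6: [100, 100, 100, 100, 100, 100, 100, 100]  (all equal)

Answer: 6
Key observation: Synchronization is absorbing here: once all sites are equal they stay equal, and step 6 is the first all-equal step.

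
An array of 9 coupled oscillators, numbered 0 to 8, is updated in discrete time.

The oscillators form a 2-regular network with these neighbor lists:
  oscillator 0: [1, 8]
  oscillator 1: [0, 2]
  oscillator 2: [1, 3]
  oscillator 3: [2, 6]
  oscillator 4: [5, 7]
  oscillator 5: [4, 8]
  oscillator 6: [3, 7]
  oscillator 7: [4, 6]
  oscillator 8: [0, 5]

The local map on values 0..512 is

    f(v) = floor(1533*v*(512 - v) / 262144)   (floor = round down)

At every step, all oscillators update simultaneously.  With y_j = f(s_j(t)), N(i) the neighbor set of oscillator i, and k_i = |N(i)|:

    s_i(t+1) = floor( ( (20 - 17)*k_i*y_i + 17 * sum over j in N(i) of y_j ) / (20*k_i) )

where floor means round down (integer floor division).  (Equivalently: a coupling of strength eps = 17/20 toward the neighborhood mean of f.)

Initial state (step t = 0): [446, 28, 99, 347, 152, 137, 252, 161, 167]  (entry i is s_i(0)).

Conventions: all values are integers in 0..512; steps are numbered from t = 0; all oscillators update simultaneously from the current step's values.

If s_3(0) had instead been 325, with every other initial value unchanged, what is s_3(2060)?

Simulating step by step:
t=0: [446, 28, 99, 325, 152, 137, 252, 161, 167]
t=1: [202, 186, 220, 317, 315, 323, 348, 347, 251]
t=2: [368, 368, 360, 355, 347, 370, 345, 345, 364]
t=3: [311, 313, 317, 327, 323, 321, 331, 335, 309]
t=4: [365, 363, 358, 355, 352, 360, 349, 351, 362]
t=5: [315, 317, 320, 326, 325, 322, 328, 330, 316]
t=6: [361, 360, 357, 355, 354, 358, 352, 353, 359]
t=7: [319, 320, 322, 325, 325, 323, 326, 328, 320]
t=8: [359, 358, 357, 355, 354, 356, 353, 354, 358]
t=9: [321, 322, 323, 325, 325, 324, 326, 327, 322]
t=10: [357, 357, 356, 355, 354, 356, 354, 354, 357]
t=11: [323, 323, 324, 325, 325, 324, 326, 327, 323]
t=12: [356, 356, 355, 355, 354, 355, 354, 354, 356]
t=13: [324, 324, 324, 325, 326, 325, 326, 327, 324]
t=14: [356, 356, 355, 355, 354, 355, 354, 353, 355]
t=15: [324, 324, 324, 325, 326, 325, 326, 327, 324]

Answer: s_3(2060) = 355
Key observation: The state at step 13, [324, 324, 324, 325, 326, 325, 326, 327, 324], reappears at step 15: the system is in a cycle of period 2 from step 13 on.  Therefore the state at step 2060 equals the state at step 13 + ((2060 - 13) mod 2) = 14, which is [356, 356, 355, 355, 354, 355, 354, 353, 355].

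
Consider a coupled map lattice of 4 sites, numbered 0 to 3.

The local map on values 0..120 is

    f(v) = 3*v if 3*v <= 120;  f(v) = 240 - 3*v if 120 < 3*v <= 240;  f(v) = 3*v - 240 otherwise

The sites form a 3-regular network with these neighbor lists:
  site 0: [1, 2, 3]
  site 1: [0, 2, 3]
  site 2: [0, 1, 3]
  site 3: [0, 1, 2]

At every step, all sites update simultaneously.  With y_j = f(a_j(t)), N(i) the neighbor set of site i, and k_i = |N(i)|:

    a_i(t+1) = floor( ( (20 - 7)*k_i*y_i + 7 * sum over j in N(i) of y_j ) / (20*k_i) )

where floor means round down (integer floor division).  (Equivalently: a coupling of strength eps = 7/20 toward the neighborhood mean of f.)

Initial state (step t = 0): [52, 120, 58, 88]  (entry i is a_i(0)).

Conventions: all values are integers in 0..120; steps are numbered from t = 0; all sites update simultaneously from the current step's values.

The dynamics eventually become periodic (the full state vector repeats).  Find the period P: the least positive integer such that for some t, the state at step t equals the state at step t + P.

Simulating step by step:
t=0: [52, 120, 58, 88]
t=1: [79, 98, 69, 47]
t=2: [23, 50, 39, 74]
t=3: [71, 82, 96, 43]
t=4: [36, 25, 48, 81]
t=5: [90, 72, 84, 34]
t=6: [35, 32, 26, 74]
t=7: [90, 85, 76, 44]
t=8: [35, 27, 25, 76]
t=9: [87, 75, 71, 38]
t=10: [31, 28, 35, 81]
t=11: [82, 78, 89, 34]
t=12: [19, 19, 30, 70]
t=13: [57, 57, 75, 43]
t=14: [67, 67, 38, 90]
t=15: [46, 46, 86, 41]
t=16: [93, 93, 49, 101]
t=17: [48, 48, 76, 60]
t=18: [82, 82, 37, 62]
t=19: [23, 23, 79, 49]
t=20: [64, 64, 28, 76]
t=21: [48, 48, 67, 28]
t=22: [87, 87, 57, 81]
t=23: [24, 24, 50, 14]
t=24: [70, 70, 80, 54]
t=25: [32, 32, 16, 57]
t=26: [87, 87, 61, 72]
t=27: [25, 25, 44, 27]
t=28: [79, 79, 97, 82]
t=29: [8, 8, 34, 10]
t=30: [33, 33, 75, 37]
t=31: [90, 90, 45, 97]
t=32: [41, 41, 81, 52]
t=33: [99, 99, 39, 82]
t=34: [58, 58, 90, 30]
t=35: [64, 64, 45, 77]
t=36: [50, 50, 80, 29]
t=37: [79, 79, 31, 77]
t=38: [14, 14, 62, 17]
t=39: [44, 44, 50, 49]
t=40: [104, 104, 94, 96]
t=41: [65, 65, 49, 52]
t=42: [55, 55, 80, 75]
t=43: [59, 59, 19, 27]
t=44: [64, 64, 61, 74]
t=45: [45, 45, 50, 29]
t=46: [101, 101, 93, 91]
t=47: [56, 56, 43, 40]
t=48: [82, 82, 102, 107]
t=49: [21, 21, 53, 61]
t=50: [64, 64, 74, 61]
t=51: [45, 45, 29, 50]
t=52: [101, 101, 91, 93]
t=53: [56, 56, 40, 43]
t=54: [82, 82, 107, 102]
t=55: [21, 21, 61, 53]
t=56: [64, 64, 61, 74]

Answer: 12
Key observation: The state at step 44, [64, 64, 61, 74], reappears at step 56 — and no state repeats earlier — so the cycle the system enters has period 12.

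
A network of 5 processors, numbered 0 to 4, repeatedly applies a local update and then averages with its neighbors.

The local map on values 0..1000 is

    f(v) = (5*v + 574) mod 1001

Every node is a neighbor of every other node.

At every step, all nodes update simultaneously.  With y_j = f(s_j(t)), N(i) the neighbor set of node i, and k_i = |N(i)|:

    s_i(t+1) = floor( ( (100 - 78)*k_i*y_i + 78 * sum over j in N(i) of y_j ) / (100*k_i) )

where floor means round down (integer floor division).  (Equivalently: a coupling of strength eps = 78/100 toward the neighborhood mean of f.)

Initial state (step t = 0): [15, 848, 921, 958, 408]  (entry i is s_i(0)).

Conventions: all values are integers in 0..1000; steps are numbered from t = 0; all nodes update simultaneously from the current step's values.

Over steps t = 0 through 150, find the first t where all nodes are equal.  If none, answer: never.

Simulating step by step:
t=0: [15, 848, 921, 958, 408]  (not all equal)
t=1: [524, 528, 512, 516, 523]  (not all equal)
t=2: [174, 174, 172, 173, 174]  (not all equal)
t=3: [440, 440, 439, 439, 440]  (not all equal)
t=4: [770, 770, 769, 769, 770]  (not all equal)
t=5: [418, 418, 417, 417, 418]  (not all equal)
t=6: [660, 660, 659, 659, 660]  (not all equal)
t=7: [869, 869, 868, 868, 869]  (not all equal)
t=8: [913, 913, 912, 912, 913]  (not all equal)
t=9: [132, 132, 131, 131, 132]  (not all equal)
t=10: [231, 231, 230, 230, 231]  (not all equal)
t=11: [726, 726, 725, 725, 726]  (not all equal)
t=12: [198, 198, 197, 197, 198]  (not all equal)
t=13: [561, 561, 560, 560, 561]  (not all equal)
t=14: [374, 374, 373, 373, 374]  (not all equal)
t=15: [440, 440, 439, 439, 440]  (not all equal)

Answer: never
Key observation: The state at step 3 reappears at step 15 — the system is in a cycle of period 12 from step 3 on.  No step 0..15 is synchronized, and the cycle repeats forever, so no step up to 150 (or ever) has all nodes equal.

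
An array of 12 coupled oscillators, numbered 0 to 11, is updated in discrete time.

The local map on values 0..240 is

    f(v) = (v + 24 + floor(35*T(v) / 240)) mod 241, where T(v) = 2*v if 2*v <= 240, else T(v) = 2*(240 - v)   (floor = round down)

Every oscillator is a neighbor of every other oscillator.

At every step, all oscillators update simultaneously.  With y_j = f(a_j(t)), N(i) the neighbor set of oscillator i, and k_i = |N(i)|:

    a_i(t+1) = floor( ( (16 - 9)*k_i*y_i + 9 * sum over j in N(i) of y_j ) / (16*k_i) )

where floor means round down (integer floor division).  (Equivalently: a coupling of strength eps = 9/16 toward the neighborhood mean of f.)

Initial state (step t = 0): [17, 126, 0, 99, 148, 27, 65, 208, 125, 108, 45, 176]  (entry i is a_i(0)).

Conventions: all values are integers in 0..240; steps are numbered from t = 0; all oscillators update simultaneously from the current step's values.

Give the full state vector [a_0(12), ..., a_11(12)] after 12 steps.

Simulating step by step:
t=0: [17, 126, 0, 99, 148, 27, 65, 208, 125, 108, 45, 176]
t=1: [89, 142, 81, 130, 148, 94, 113, 72, 142, 135, 103, 156]
t=2: [156, 178, 152, 175, 179, 159, 168, 148, 178, 176, 163, 182]
t=3: [209, 215, 207, 214, 215, 209, 212, 206, 215, 214, 211, 216]
t=4: [26, 28, 119, 27, 28, 26, 27, 118, 28, 27, 27, 28]
t=5: [70, 71, 116, 70, 71, 70, 70, 116, 71, 70, 70, 71]
t=6: [120, 120, 143, 120, 120, 120, 120, 143, 120, 120, 120, 120]
t=7: [180, 180, 186, 180, 180, 180, 180, 186, 180, 180, 180, 180]
t=8: [221, 221, 222, 221, 221, 221, 221, 222, 221, 221, 221, 221]
t=9: [9, 9, 9, 9, 9, 9, 9, 9, 9, 9, 9, 9]
t=10: [35, 35, 35, 35, 35, 35, 35, 35, 35, 35, 35, 35]
t=11: [69, 69, 69, 69, 69, 69, 69, 69, 69, 69, 69, 69]
t=12: [113, 113, 113, 113, 113, 113, 113, 113, 113, 113, 113, 113]

Answer: [113, 113, 113, 113, 113, 113, 113, 113, 113, 113, 113, 113]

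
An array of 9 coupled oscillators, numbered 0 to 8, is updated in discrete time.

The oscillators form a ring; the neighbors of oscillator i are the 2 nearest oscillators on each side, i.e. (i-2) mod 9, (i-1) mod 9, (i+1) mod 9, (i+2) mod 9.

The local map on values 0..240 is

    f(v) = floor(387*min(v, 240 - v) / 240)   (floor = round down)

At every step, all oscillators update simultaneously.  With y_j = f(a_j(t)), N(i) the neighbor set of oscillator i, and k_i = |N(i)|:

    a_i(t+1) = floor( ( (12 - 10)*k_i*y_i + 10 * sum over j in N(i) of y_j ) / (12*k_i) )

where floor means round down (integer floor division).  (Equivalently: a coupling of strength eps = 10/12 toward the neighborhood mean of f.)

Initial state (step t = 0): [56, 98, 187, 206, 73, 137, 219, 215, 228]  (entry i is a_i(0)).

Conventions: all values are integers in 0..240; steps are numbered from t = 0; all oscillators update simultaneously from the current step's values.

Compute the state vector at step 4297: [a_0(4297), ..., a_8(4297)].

Answer: [135, 135, 135, 135, 135, 135, 135, 135, 135]
Key observation: The state at step 36, [146, 146, 146, 146, 146, 146, 146, 146, 146], reappears at step 45: the system is in a cycle of period 9 from step 36 on.  Therefore the state at step 4297 equals the state at step 36 + ((4297 - 36) mod 9) = 40, which is [135, 135, 135, 135, 135, 135, 135, 135, 135].

Derivation:
t=0: [56, 98, 187, 206, 73, 137, 219, 215, 228]
t=1: [77, 78, 101, 118, 89, 78, 76, 70, 70]
t=2: [127, 143, 148, 147, 148, 138, 122, 119, 119]
t=3: [173, 165, 156, 153, 160, 168, 176, 183, 181]
t=4: [109, 119, 126, 127, 124, 115, 106, 103, 103]
t=5: [176, 178, 183, 185, 181, 177, 175, 172, 173]
t=6: [101, 97, 95, 95, 95, 99, 103, 104, 104]
t=7: [160, 158, 155, 154, 156, 159, 162, 164, 163]
t=8: [128, 132, 134, 134, 132, 130, 127, 126, 126]
t=9: [177, 175, 173, 173, 174, 177, 179, 180, 180]
t=10: [101, 103, 105, 105, 104, 101, 99, 98, 99]
t=11: [162, 164, 166, 166, 165, 163, 161, 160, 160]
t=12: [124, 122, 121, 120, 121, 123, 125, 126, 126]
t=13: [186, 188, 190, 190, 189, 188, 186, 185, 185]
t=14: [85, 83, 82, 81, 82, 84, 85, 86, 86]
t=15: [135, 134, 132, 132, 133, 134, 135, 136, 136]
t=16: [169, 170, 171, 171, 171, 170, 169, 168, 168]
t=17: [113, 112, 111, 111, 111, 112, 113, 114, 114]
t=18: [181, 180, 179, 178, 179, 180, 181, 181, 181]
t=19: [95, 96, 97, 97, 97, 96, 95, 95, 95]
t=20: [153, 154, 154, 155, 154, 154, 153, 153, 153]
t=21: [139, 138, 138, 137, 138, 138, 139, 139, 139]
t=22: [162, 163, 164, 164, 164, 163, 162, 162, 162]
t=23: [124, 123, 123, 122, 123, 123, 124, 124, 124]
t=24: [187, 188, 188, 188, 188, 188, 187, 187, 187]
t=25: [84, 83, 83, 83, 83, 83, 84, 84, 84]
t=26: [134, 133, 133, 133, 133, 133, 134, 134, 134]
t=27: [170, 171, 171, 172, 171, 171, 170, 170, 170]
t=28: [111, 111, 110, 110, 110, 111, 111, 111, 111]
t=29: [177, 177, 177, 177, 177, 177, 177, 178, 178]
t=30: [100, 100, 101, 101, 101, 100, 100, 100, 100]
t=31: [161, 161, 161, 161, 161, 161, 161, 161, 161]
t=32: [127, 127, 127, 127, 127, 127, 127, 127, 127]
t=33: [182, 182, 182, 182, 182, 182, 182, 182, 182]
t=34: [93, 93, 93, 93, 93, 93, 93, 93, 93]
t=35: [149, 149, 149, 149, 149, 149, 149, 149, 149]
t=36: [146, 146, 146, 146, 146, 146, 146, 146, 146]
t=37: [151, 151, 151, 151, 151, 151, 151, 151, 151]
t=38: [143, 143, 143, 143, 143, 143, 143, 143, 143]
t=39: [156, 156, 156, 156, 156, 156, 156, 156, 156]
t=40: [135, 135, 135, 135, 135, 135, 135, 135, 135]
t=41: [169, 169, 169, 169, 169, 169, 169, 169, 169]
t=42: [114, 114, 114, 114, 114, 114, 114, 114, 114]
t=43: [183, 183, 183, 183, 183, 183, 183, 183, 183]
t=44: [91, 91, 91, 91, 91, 91, 91, 91, 91]
t=45: [146, 146, 146, 146, 146, 146, 146, 146, 146]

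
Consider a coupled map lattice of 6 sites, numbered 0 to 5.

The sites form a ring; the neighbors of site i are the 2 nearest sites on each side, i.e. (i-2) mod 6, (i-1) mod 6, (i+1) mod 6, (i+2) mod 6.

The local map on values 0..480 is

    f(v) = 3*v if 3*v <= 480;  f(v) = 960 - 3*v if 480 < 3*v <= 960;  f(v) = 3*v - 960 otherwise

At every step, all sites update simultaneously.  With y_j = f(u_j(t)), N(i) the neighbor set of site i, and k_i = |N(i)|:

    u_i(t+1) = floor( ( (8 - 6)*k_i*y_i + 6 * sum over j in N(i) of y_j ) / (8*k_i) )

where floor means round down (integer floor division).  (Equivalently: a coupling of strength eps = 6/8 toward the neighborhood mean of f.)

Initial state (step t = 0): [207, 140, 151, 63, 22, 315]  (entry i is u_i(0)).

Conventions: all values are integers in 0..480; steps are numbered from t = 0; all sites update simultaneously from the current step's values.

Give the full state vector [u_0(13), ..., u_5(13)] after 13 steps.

Simulating step by step:
t=0: [207, 140, 151, 63, 22, 315]
t=1: [263, 291, 303, 226, 203, 193]
t=2: [205, 187, 179, 233, 253, 262]
t=3: [310, 325, 331, 289, 275, 269]
t=4: [70, 61, 59, 86, 91, 89]
t=5: [221, 216, 217, 233, 239, 240]
t=6: [281, 285, 285, 272, 268, 268]
t=7: [127, 124, 124, 133, 136, 136]
t=8: [387, 385, 385, 392, 394, 394]
t=9: [206, 205, 205, 210, 211, 211]
t=10: [337, 338, 338, 334, 333, 333]
t=11: [47, 48, 48, 45, 44, 44]
t=12: [138, 139, 139, 137, 136, 136]
t=13: [412, 413, 413, 412, 411, 411]

Answer: [412, 413, 413, 412, 411, 411]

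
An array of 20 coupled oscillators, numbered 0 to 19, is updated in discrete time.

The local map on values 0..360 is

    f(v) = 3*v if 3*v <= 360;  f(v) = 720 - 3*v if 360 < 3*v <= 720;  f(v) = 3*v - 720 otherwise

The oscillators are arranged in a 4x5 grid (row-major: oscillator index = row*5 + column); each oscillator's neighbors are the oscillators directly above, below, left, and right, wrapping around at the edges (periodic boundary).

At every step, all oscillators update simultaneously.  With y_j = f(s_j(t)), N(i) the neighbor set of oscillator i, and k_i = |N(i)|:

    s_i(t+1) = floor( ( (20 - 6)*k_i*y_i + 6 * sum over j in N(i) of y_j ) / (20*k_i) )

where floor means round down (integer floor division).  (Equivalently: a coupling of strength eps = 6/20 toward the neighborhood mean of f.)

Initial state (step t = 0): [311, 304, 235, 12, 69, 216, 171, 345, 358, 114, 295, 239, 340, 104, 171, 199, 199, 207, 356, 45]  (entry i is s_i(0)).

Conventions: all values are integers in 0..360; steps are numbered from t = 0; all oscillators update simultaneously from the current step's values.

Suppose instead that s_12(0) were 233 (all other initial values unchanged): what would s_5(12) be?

Answer: s_5(12) = 139
Key observation: This trace re-runs the system from the modified initial state.

Derivation:
t=0: [311, 304, 235, 12, 69, 216, 171, 345, 358, 114, 295, 239, 233, 104, 171, 199, 199, 207, 356, 45]
t=1: [193, 176, 58, 94, 199, 119, 188, 265, 323, 302, 145, 40, 69, 288, 216, 133, 117, 107, 287, 160]
t=2: [173, 196, 187, 248, 149, 307, 165, 111, 225, 190, 264, 158, 194, 150, 114, 300, 317, 290, 172, 217]
t=3: [199, 153, 159, 67, 224, 189, 225, 275, 89, 169, 123, 222, 171, 243, 281, 168, 214, 159, 181, 123]
t=4: [136, 219, 230, 195, 100, 162, 74, 130, 226, 193, 286, 88, 175, 64, 155, 218, 112, 222, 184, 288]
t=5: [268, 111, 64, 135, 264, 224, 222, 267, 89, 161, 158, 251, 199, 183, 224, 115, 268, 92, 156, 159]
t=6: [118, 264, 209, 279, 116, 80, 74, 104, 247, 198, 207, 61, 128, 171, 100, 290, 132, 242, 251, 223]
t=7: [308, 124, 103, 119, 292, 228, 215, 268, 71, 156, 134, 201, 288, 196, 246, 167, 257, 63, 51, 98]
t=8: [199, 291, 289, 312, 192, 88, 96, 114, 210, 208, 251, 126, 139, 132, 87, 218, 101, 181, 180, 246]
t=9: [133, 171, 169, 193, 134, 225, 284, 301, 136, 124, 93, 308, 300, 289, 218, 81, 267, 193, 181, 61]
t=10: [285, 200, 199, 175, 297, 112, 140, 190, 279, 299, 237, 193, 176, 158, 117, 234, 116, 147, 169, 188]
t=11: [142, 151, 141, 183, 169, 281, 266, 159, 139, 197, 69, 162, 195, 237, 289, 61, 285, 261, 214, 165]
t=12: [264, 247, 263, 186, 210, 139, 119, 231, 253, 149, 196, 205, 135, 56, 145, 192, 150, 92, 89, 204]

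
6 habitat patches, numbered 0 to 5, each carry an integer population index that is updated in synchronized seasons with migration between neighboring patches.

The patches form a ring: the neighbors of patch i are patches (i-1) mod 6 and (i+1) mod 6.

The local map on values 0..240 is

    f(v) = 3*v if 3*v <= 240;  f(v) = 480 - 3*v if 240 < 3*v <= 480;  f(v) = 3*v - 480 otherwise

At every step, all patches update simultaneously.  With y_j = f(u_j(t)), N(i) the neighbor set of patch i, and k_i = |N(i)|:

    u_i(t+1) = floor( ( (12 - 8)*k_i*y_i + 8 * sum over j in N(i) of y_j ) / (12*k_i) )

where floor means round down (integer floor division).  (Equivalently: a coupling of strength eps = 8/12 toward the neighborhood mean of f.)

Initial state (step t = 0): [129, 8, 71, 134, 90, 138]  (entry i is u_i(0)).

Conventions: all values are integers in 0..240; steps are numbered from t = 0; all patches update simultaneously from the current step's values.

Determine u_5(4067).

Answer: u_5(4067) = 150
Key observation: The state at step 23, [150, 150, 150, 150, 150, 150], reappears at step 27: the system is in a cycle of period 4 from step 23 on.  Therefore the state at step 4067 equals the state at step 23 + ((4067 - 23) mod 4) = 23, which is [150, 150, 150, 150, 150, 150].

Derivation:
t=0: [129, 8, 71, 134, 90, 138]
t=1: [61, 110, 105, 167, 118, 123]
t=2: [148, 166, 112, 104, 86, 140]
t=3: [38, 66, 110, 178, 150, 106]
t=4: [158, 154, 134, 78, 82, 102]
t=5: [66, 34, 110, 182, 214, 138]
t=6: [122, 150, 106, 126, 98, 142]
t=7: [66, 102, 98, 150, 114, 118]
t=8: [166, 186, 130, 118, 98, 154]
t=9: [38, 62, 98, 134, 110, 74]
t=10: [174, 162, 150, 138, 150, 162]
t=11: [18, 26, 34, 42, 34, 26]
t=12: [70, 78, 102, 110, 102, 78]
t=13: [226, 206, 186, 166, 186, 206]
t=14: [158, 138, 78, 58, 78, 138]
t=15: [46, 102, 158, 214, 158, 102]
t=16: [162, 106, 114, 58, 114, 106]
t=17: [110, 102, 158, 150, 158, 102]
t=18: [166, 110, 70, 14, 70, 110]
t=19: [106, 126, 134, 154, 134, 126]
t=20: [122, 114, 66, 58, 66, 114]
t=21: [130, 150, 170, 190, 170, 150]
t=22: [50, 50, 50, 50, 50, 50]
t=23: [150, 150, 150, 150, 150, 150]
t=24: [30, 30, 30, 30, 30, 30]
t=25: [90, 90, 90, 90, 90, 90]
t=26: [210, 210, 210, 210, 210, 210]
t=27: [150, 150, 150, 150, 150, 150]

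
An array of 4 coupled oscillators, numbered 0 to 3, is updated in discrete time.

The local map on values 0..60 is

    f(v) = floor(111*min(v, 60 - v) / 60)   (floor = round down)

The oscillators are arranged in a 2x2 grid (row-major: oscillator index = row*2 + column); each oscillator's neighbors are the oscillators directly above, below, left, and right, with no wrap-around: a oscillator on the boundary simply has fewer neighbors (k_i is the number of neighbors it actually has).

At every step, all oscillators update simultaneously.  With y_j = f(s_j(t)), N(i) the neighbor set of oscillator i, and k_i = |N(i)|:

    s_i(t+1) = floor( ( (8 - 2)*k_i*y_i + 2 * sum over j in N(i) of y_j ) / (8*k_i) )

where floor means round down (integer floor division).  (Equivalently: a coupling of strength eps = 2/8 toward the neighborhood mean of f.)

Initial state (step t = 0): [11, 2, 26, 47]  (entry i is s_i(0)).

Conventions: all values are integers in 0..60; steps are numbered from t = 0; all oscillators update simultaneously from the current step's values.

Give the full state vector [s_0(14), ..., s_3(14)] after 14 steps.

Simulating step by step:
t=0: [11, 2, 26, 47]
t=1: [21, 7, 41, 24]
t=2: [34, 19, 36, 38]
t=3: [45, 37, 44, 39]
t=4: [29, 39, 29, 37]
t=5: [51, 40, 51, 42]
t=6: [18, 33, 18, 31]
t=7: [35, 47, 35, 50]
t=8: [43, 26, 42, 22]
t=9: [33, 44, 33, 40]
t=10: [46, 32, 47, 37]
t=11: [28, 46, 26, 40]
t=12: [47, 29, 47, 36]
t=13: [27, 48, 26, 42]
t=14: [45, 26, 46, 33]

Answer: [45, 26, 46, 33]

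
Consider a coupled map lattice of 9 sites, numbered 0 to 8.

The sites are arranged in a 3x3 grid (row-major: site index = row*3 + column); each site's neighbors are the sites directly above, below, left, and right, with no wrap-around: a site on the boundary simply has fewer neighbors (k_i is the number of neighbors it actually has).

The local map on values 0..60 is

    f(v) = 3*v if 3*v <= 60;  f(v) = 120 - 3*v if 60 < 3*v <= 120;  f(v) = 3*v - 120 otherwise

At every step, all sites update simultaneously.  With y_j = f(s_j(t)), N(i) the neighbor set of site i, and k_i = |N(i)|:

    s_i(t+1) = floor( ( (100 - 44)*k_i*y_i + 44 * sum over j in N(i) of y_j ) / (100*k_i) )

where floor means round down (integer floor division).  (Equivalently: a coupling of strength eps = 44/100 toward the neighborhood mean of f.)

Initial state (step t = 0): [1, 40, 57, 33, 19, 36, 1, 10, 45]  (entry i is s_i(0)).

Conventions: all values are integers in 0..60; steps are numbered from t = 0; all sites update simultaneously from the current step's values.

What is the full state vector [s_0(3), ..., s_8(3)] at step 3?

Answer: [15, 21, 11, 10, 30, 13, 4, 18, 15]

Derivation:
t=0: [1, 40, 57, 33, 19, 36, 1, 10, 45]
t=1: [6, 16, 31, 21, 38, 24, 12, 27, 17]
t=2: [33, 34, 36, 40, 24, 39, 41, 35, 47]
t=3: [15, 21, 11, 10, 30, 13, 4, 18, 15]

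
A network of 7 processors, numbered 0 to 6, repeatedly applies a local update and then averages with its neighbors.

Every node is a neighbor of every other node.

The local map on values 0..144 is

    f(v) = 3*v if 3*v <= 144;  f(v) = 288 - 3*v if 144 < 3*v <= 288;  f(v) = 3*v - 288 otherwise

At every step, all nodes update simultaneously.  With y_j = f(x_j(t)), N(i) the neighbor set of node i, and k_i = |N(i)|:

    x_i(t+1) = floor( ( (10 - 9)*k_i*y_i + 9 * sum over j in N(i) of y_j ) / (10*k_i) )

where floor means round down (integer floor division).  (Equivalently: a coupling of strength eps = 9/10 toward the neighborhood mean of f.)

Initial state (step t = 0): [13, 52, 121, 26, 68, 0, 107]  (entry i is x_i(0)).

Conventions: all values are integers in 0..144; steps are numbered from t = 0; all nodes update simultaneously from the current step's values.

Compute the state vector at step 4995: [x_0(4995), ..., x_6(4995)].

Simulating step by step:
t=0: [13, 52, 121, 26, 68, 0, 107]
t=1: [64, 59, 62, 62, 61, 66, 64]
t=2: [100, 99, 100, 100, 100, 100, 100]
t=3: [11, 11, 11, 11, 11, 11, 11]
t=4: [33, 33, 33, 33, 33, 33, 33]
t=5: [99, 99, 99, 99, 99, 99, 99]
t=6: [9, 9, 9, 9, 9, 9, 9]
t=7: [27, 27, 27, 27, 27, 27, 27]
t=8: [81, 81, 81, 81, 81, 81, 81]
t=9: [45, 45, 45, 45, 45, 45, 45]
t=10: [135, 135, 135, 135, 135, 135, 135]
t=11: [117, 117, 117, 117, 117, 117, 117]
t=12: [63, 63, 63, 63, 63, 63, 63]
t=13: [99, 99, 99, 99, 99, 99, 99]

Answer: [117, 117, 117, 117, 117, 117, 117]
Key observation: The state at step 5, [99, 99, 99, 99, 99, 99, 99], reappears at step 13: the system is in a cycle of period 8 from step 5 on.  Therefore the state at step 4995 equals the state at step 5 + ((4995 - 5) mod 8) = 11, which is [117, 117, 117, 117, 117, 117, 117].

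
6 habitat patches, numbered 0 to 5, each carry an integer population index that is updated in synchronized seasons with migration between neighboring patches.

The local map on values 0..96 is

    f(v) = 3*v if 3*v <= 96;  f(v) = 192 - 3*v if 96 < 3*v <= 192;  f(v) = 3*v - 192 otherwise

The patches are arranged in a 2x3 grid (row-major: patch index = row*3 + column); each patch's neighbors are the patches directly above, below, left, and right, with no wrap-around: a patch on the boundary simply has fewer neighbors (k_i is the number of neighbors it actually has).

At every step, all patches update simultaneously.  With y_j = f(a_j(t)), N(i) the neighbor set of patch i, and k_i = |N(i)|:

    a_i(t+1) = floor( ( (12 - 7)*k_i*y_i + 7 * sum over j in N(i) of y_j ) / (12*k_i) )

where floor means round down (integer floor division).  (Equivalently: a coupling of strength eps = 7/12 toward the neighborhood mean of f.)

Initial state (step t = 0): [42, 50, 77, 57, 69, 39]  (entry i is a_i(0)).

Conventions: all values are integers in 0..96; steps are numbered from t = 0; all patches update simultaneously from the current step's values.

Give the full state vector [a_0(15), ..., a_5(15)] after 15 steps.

Simulating step by step:
t=0: [42, 50, 77, 57, 69, 39]
t=1: [45, 40, 50, 32, 33, 47]
t=2: [72, 67, 53, 83, 81, 60]
t=3: [29, 24, 19, 45, 36, 29]
t=4: [73, 74, 70, 73, 77, 77]
t=5: [27, 28, 27, 30, 34, 32]
t=6: [84, 84, 86, 87, 90, 89]
t=7: [62, 64, 66, 69, 72, 73]
t=8: [6, 7, 10, 15, 18, 20]
t=9: [26, 28, 36, 39, 47, 49]
t=10: [78, 76, 72, 68, 60, 58]
t=11: [31, 30, 25, 20, 17, 18]
t=12: [82, 80, 73, 67, 60, 59]
t=13: [39, 38, 29, 23, 19, 17]
t=14: [74, 75, 73, 67, 62, 63]
t=15: [24, 26, 21, 14, 11, 10]

Answer: [24, 26, 21, 14, 11, 10]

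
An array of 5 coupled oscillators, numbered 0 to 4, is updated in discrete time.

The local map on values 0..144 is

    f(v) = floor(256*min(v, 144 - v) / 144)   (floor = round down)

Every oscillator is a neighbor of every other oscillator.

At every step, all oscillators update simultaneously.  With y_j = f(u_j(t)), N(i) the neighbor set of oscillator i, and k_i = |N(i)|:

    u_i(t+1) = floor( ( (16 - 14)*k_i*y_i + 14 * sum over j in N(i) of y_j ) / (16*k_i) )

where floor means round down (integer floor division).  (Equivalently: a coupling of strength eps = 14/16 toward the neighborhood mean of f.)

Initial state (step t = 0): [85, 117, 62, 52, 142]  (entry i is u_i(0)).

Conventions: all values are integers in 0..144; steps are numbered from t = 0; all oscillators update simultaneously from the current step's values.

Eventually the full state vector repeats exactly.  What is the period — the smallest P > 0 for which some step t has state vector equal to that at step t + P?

Answer: 6
Key observation: The state at step 10, [113, 113, 113, 113, 113], reappears at step 16 — and no state repeats earlier — so the cycle the system enters has period 6.

Derivation:
t=0: [85, 117, 62, 52, 142]
t=1: [68, 73, 67, 69, 77]
t=2: [121, 120, 121, 121, 121]
t=3: [40, 40, 40, 40, 40]
t=4: [71, 71, 71, 71, 71]
t=5: [126, 126, 126, 126, 126]
t=6: [32, 32, 32, 32, 32]
t=7: [56, 56, 56, 56, 56]
t=8: [99, 99, 99, 99, 99]
t=9: [80, 80, 80, 80, 80]
t=10: [113, 113, 113, 113, 113]
t=11: [55, 55, 55, 55, 55]
t=12: [97, 97, 97, 97, 97]
t=13: [83, 83, 83, 83, 83]
t=14: [108, 108, 108, 108, 108]
t=15: [64, 64, 64, 64, 64]
t=16: [113, 113, 113, 113, 113]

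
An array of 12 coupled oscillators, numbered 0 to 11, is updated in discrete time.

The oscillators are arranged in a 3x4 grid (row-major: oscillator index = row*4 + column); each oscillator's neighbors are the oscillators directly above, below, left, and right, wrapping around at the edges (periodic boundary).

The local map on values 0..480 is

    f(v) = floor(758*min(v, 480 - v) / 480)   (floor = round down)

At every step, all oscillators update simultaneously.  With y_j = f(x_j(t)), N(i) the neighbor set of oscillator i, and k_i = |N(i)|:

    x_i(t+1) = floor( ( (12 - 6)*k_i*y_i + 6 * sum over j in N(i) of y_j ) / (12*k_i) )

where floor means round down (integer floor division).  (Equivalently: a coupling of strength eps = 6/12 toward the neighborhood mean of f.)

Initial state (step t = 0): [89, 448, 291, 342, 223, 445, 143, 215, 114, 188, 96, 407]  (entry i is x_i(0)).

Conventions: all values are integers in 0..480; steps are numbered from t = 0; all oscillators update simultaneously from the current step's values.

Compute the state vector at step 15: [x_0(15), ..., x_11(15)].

Simulating step by step:
t=0: [89, 448, 291, 342, 223, 445, 143, 215, 114, 188, 96, 407]
t=1: [169, 123, 229, 220, 265, 142, 217, 283, 202, 202, 192, 168]
t=2: [282, 243, 328, 323, 309, 261, 320, 317, 307, 288, 312, 292]
t=3: [301, 337, 262, 261, 283, 322, 264, 261, 284, 308, 268, 278]
t=4: [289, 255, 327, 333, 303, 268, 329, 336, 302, 275, 326, 325]
t=5: [293, 327, 254, 242, 282, 316, 249, 237, 283, 313, 252, 244]
t=6: [302, 267, 345, 362, 310, 276, 350, 364, 310, 277, 349, 363]
t=7: [272, 310, 223, 200, 265, 302, 218, 196, 265, 301, 218, 197]
t=8: [321, 289, 334, 320, 326, 294, 332, 318, 327, 295, 333, 318]
t=9: [255, 283, 242, 249, 251, 280, 242, 250, 250, 279, 242, 250]
t=10: [352, 325, 365, 364, 355, 328, 366, 364, 356, 329, 366, 364]
t=11: [203, 229, 188, 185, 201, 227, 188, 184, 200, 226, 187, 184]
t=12: [320, 346, 303, 295, 318, 345, 302, 294, 317, 344, 302, 294]
t=13: [252, 225, 272, 285, 254, 226, 273, 286, 255, 227, 273, 286]
t=14: [351, 352, 328, 316, 350, 352, 327, 314, 350, 353, 327, 314]
t=15: [210, 206, 237, 249, 211, 207, 238, 251, 211, 206, 238, 251]

Answer: [210, 206, 237, 249, 211, 207, 238, 251, 211, 206, 238, 251]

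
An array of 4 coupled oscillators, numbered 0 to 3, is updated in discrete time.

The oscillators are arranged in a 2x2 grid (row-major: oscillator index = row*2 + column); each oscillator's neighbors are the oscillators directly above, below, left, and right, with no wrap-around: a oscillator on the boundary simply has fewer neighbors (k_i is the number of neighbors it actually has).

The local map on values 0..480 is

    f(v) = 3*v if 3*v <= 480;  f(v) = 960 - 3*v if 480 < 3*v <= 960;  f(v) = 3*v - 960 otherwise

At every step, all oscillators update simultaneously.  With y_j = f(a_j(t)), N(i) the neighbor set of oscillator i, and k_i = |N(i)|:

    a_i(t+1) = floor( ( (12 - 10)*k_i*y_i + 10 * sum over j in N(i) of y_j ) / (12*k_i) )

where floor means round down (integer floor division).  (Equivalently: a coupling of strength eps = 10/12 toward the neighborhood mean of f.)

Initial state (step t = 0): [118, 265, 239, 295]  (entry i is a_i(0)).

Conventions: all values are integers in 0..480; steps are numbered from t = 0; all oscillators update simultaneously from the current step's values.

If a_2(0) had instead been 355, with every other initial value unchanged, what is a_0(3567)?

Answer: a_0(3567) = 176
Key observation: The state at step 21, [176, 304, 304, 176], reappears at step 23: the system is in a cycle of period 2 from step 21 on.  Therefore the state at step 3567 equals the state at step 21 + ((3567 - 21) mod 2) = 21, which is [176, 304, 304, 176].

Derivation:
t=0: [118, 265, 355, 295]
t=1: [171, 206, 196, 125]
t=2: [372, 399, 404, 360]
t=3: [229, 154, 157, 223]
t=4: [434, 312, 313, 437]
t=5: [75, 292, 292, 77]
t=6: [107, 204, 204, 108]
t=7: [343, 326, 326, 344]
t=8: [26, 61, 61, 27]
t=9: [165, 96, 96, 166]
t=10: [317, 434, 434, 317]
t=11: [286, 64, 64, 286]
t=12: [177, 117, 117, 177]
t=13: [364, 416, 416, 364]
t=14: [262, 158, 158, 262]
t=15: [424, 224, 224, 424]
t=16: [292, 308, 308, 292]
t=17: [44, 76, 76, 44]
t=18: [212, 148, 148, 212]
t=19: [424, 344, 344, 424]
t=20: [112, 272, 272, 112]
t=21: [176, 304, 304, 176]
t=22: [112, 368, 368, 112]
t=23: [176, 304, 304, 176]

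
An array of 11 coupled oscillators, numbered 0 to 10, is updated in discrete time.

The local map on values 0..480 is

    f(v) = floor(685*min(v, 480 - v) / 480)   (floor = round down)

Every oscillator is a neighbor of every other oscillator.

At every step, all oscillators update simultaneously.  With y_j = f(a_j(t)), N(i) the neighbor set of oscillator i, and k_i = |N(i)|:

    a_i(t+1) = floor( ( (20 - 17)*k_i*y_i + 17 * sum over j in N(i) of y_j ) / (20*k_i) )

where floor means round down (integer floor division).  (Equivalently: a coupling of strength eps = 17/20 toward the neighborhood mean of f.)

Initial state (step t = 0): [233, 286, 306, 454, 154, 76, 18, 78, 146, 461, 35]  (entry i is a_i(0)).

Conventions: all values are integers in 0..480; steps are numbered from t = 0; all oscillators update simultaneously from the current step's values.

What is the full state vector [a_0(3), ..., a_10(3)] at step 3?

Simulating step by step:
t=0: [233, 286, 306, 454, 154, 76, 18, 78, 146, 461, 35]
t=1: [160, 157, 155, 141, 153, 146, 141, 146, 152, 141, 142]
t=2: [212, 212, 212, 210, 212, 211, 210, 211, 211, 210, 211]
t=3: [300, 300, 300, 300, 300, 300, 300, 300, 300, 300, 300]

Answer: [300, 300, 300, 300, 300, 300, 300, 300, 300, 300, 300]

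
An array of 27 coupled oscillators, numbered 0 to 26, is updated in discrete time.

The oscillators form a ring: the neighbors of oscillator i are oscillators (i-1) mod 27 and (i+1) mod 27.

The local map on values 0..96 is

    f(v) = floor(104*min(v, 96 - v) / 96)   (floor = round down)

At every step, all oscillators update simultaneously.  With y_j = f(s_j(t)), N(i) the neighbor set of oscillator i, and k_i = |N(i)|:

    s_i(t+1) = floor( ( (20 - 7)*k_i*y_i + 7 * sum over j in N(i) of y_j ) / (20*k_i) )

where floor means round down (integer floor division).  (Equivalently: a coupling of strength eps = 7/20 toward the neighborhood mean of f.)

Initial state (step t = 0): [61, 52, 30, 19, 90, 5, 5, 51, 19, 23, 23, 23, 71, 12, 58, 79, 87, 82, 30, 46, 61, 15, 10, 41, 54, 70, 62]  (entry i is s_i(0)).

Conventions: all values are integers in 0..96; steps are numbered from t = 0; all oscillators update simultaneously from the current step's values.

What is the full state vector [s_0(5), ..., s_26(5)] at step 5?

Simulating step by step:
t=0: [61, 52, 30, 19, 90, 5, 5, 51, 19, 23, 23, 23, 71, 12, 58, 79, 87, 82, 30, 46, 61, 15, 10, 41, 54, 70, 62]
t=1: [38, 42, 32, 19, 8, 5, 12, 35, 25, 23, 24, 24, 24, 20, 32, 20, 11, 16, 32, 43, 35, 18, 17, 38, 41, 32, 34]
t=2: [40, 42, 33, 20, 9, 6, 15, 31, 28, 24, 25, 26, 25, 24, 29, 21, 13, 18, 33, 42, 35, 21, 22, 37, 41, 36, 36]
t=3: [42, 42, 34, 21, 10, 8, 17, 29, 29, 26, 27, 27, 27, 27, 28, 22, 16, 20, 33, 41, 35, 24, 25, 37, 42, 39, 39]
t=4: [44, 43, 35, 22, 11, 10, 18, 28, 30, 28, 28, 29, 29, 29, 28, 23, 18, 22, 34, 41, 36, 28, 29, 38, 43, 42, 42]
t=5: [46, 44, 36, 23, 12, 11, 19, 28, 31, 30, 30, 30, 31, 30, 29, 24, 20, 24, 35, 41, 38, 31, 32, 40, 44, 45, 45]

Answer: [46, 44, 36, 23, 12, 11, 19, 28, 31, 30, 30, 30, 31, 30, 29, 24, 20, 24, 35, 41, 38, 31, 32, 40, 44, 45, 45]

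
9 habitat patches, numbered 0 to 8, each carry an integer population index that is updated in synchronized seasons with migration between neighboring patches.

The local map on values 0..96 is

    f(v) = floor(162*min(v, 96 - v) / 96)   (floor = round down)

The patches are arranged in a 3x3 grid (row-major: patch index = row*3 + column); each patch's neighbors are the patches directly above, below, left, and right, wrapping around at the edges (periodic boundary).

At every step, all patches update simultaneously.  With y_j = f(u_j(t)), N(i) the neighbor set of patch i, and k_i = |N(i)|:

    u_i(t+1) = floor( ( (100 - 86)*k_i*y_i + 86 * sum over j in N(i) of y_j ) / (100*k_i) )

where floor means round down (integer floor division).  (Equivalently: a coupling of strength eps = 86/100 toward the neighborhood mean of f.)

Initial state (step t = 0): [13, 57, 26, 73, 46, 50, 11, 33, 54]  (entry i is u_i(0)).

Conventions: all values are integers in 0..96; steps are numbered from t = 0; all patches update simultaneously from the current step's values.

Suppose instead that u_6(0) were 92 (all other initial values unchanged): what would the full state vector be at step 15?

Answer: [43, 43, 43, 43, 43, 43, 43, 43, 43]
Key observation: This trace re-runs the system from the modified initial state.

Derivation:
t=0: [13, 57, 26, 73, 46, 50, 92, 33, 54]
t=1: [35, 51, 56, 44, 61, 59, 40, 54, 48]
t=2: [69, 65, 68, 63, 68, 69, 70, 70, 68]
t=3: [48, 46, 47, 46, 48, 48, 46, 46, 44]
t=4: [77, 79, 78, 79, 78, 78, 77, 77, 77]
t=5: [29, 30, 30, 30, 29, 30, 31, 30, 31]
t=6: [50, 49, 50, 49, 49, 50, 50, 50, 50]
t=7: [77, 77, 77, 77, 78, 77, 77, 77, 77]
t=8: [32, 31, 32, 31, 31, 31, 32, 31, 32]
t=9: [53, 52, 53, 52, 52, 52, 53, 52, 53]
t=10: [72, 73, 72, 73, 74, 73, 72, 73, 72]
t=11: [39, 38, 39, 38, 37, 38, 39, 38, 39]
t=12: [64, 64, 64, 64, 63, 64, 64, 64, 64]
t=13: [54, 54, 54, 54, 54, 54, 54, 54, 54]
t=14: [70, 70, 70, 70, 70, 70, 70, 70, 70]
t=15: [43, 43, 43, 43, 43, 43, 43, 43, 43]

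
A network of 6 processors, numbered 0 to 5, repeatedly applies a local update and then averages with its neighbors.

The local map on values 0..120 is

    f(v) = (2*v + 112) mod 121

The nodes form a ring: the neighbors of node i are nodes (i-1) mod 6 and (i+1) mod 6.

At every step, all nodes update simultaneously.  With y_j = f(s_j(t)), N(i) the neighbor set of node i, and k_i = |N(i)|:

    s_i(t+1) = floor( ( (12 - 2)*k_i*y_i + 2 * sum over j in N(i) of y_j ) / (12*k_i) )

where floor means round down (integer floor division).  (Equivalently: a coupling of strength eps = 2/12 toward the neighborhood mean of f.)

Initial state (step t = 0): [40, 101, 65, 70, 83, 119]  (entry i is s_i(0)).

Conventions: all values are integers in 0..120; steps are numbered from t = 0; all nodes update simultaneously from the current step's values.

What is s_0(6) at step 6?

Answer: s_0(6) = 55

Derivation:
t=0: [40, 101, 65, 70, 83, 119]
t=1: [74, 65, 6, 11, 39, 98]
t=2: [20, 1, 3, 16, 64, 62]
t=3: [44, 107, 109, 38, 110, 108]
t=4: [80, 83, 85, 70, 87, 85]
t=5: [31, 35, 37, 15, 40, 39]
t=6: [55, 60, 61, 28, 66, 67]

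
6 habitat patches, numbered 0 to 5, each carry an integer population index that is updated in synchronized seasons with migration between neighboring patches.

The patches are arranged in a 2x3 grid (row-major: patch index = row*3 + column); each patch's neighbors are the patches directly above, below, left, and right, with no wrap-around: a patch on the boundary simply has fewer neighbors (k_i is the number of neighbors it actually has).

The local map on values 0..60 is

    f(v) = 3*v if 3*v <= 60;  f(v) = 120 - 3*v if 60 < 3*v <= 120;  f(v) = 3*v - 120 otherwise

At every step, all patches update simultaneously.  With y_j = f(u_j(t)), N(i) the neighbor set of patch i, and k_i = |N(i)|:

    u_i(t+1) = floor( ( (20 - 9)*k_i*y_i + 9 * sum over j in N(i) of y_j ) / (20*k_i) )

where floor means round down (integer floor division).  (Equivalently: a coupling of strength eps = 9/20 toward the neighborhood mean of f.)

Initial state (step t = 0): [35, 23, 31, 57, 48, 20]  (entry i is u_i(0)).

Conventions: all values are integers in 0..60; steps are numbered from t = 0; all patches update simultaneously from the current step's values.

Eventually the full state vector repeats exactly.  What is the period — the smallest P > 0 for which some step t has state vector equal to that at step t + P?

Simulating step by step:
t=0: [35, 23, 31, 57, 48, 20]
t=1: [31, 37, 39, 36, 37, 44]
t=2: [19, 10, 6, 14, 9, 9]
t=3: [47, 31, 22, 42, 29, 24]
t=4: [18, 31, 46, 15, 30, 45]
t=5: [45, 30, 19, 43, 29, 19]
t=6: [17, 32, 50, 15, 32, 51]
t=7: [43, 28, 29, 41, 28, 30]
t=8: [13, 31, 33, 11, 30, 32]
t=9: [34, 28, 23, 33, 29, 24]
t=10: [22, 35, 46, 23, 33, 45]
t=11: [44, 22, 16, 44, 23, 17]
t=12: [21, 46, 50, 20, 45, 50]
t=13: [48, 25, 27, 49, 24, 26]
t=14: [29, 41, 41, 31, 43, 42]
t=15: [24, 8, 3, 24, 10, 6]
t=16: [42, 26, 14, 43, 30, 18]
t=17: [14, 34, 44, 13, 32, 45]
t=18: [35, 21, 14, 36, 24, 16]
t=19: [23, 47, 46, 20, 43, 46]
t=20: [46, 23, 18, 46, 19, 15]
t=21: [25, 47, 51, 26, 48, 49]
t=22: [38, 26, 28, 38, 26, 27]
t=23: [14, 35, 38, 14, 36, 39]
t=24: [35, 17, 7, 35, 15, 5]
t=25: [23, 40, 26, 21, 36, 23]
t=26: [40, 15, 34, 45, 22, 40]
t=27: [13, 35, 20, 20, 38, 16]
t=28: [38, 24, 47, 43, 21, 41]
t=29: [16, 39, 23, 19, 40, 19]
t=30: [39, 16, 41, 42, 17, 42]
t=31: [13, 34, 13, 15, 37, 15]
t=32: [35, 22, 35, 35, 21, 35]
t=33: [23, 42, 23, 24, 43, 24]
t=34: [40, 19, 40, 39, 20, 39]
t=35: [13, 40, 13, 15, 42, 15]
t=36: [31, 12, 31, 34, 16, 34]
t=37: [27, 35, 27, 26, 37, 26]
t=38: [34, 21, 34, 33, 19, 33]
t=39: [27, 45, 27, 28, 46, 28]
t=40: [32, 22, 32, 32, 22, 32]
t=41: [30, 45, 30, 30, 45, 30]
t=42: [26, 19, 26, 26, 19, 26]
t=43: [45, 52, 45, 45, 52, 45]
t=44: [19, 29, 19, 19, 29, 19]
t=45: [51, 40, 51, 51, 40, 51]
t=46: [25, 9, 25, 25, 9, 25]
t=47: [40, 32, 40, 40, 32, 40]
t=48: [5, 16, 5, 5, 16, 5]
t=49: [22, 38, 22, 22, 38, 22]
t=50: [43, 20, 43, 43, 20, 43]
t=51: [20, 44, 20, 20, 44, 20]
t=52: [49, 26, 49, 49, 26, 49]
t=53: [30, 37, 30, 30, 37, 30]
t=54: [25, 15, 25, 25, 15, 25]
t=55: [45, 45, 45, 45, 45, 45]
t=56: [15, 15, 15, 15, 15, 15]
t=57: [45, 45, 45, 45, 45, 45]

Answer: 2
Key observation: The state at step 55, [45, 45, 45, 45, 45, 45], reappears at step 57 — and no state repeats earlier — so the cycle the system enters has period 2.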